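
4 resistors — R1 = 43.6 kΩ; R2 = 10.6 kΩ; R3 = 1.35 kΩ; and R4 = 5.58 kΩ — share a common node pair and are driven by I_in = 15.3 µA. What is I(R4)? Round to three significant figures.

Conductances: ΣG = 1/43.6 + 1/10.6 + 1/1.35 + 1/5.58 = 1.037 (1/kΩ).
R4 takes the fraction G_k/ΣG = 0.1792/1.037 = 0.1728, so I = 15.3 × 0.1728 = 2.644 µA.

I ≈ 2.64 µA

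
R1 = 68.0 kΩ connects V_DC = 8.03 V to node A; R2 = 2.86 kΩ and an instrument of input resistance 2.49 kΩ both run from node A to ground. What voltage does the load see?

V_out ≈ 0.154 V

R2 ‖ R_L = (2.86 × 2.49)/(2.86 + 2.49) = 1.331 kΩ.
Now apply the divider: V_out = 8.03 × 0.01920 = 0.1542 V.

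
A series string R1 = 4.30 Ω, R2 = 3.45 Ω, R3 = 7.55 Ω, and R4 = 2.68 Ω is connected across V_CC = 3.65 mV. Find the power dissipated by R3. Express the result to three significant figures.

ΣR = 17.98 Ω → I = 3.65/17.98 = 0.2030 mA.
V(R3) = I·R = 1.533 mV; P = V·I = 1.533 × 0.2030 = 0.3111 µW.

P ≈ 0.311 µW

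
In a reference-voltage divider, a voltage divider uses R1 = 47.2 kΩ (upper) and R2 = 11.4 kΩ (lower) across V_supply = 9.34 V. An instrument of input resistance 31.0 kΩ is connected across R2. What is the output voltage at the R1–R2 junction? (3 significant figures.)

V_out ≈ 1.40 V

First combine the lower leg with the load: R2 ‖ R_L = 8.335 kΩ.
Now apply the divider: V_out = 9.34 × 0.1501 = 1.402 V.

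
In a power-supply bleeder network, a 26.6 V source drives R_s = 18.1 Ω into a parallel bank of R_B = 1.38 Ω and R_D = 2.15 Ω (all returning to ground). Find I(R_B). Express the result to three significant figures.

Combine the parallel branches: R_p = (1/1.38 + 1/2.15)⁻¹ = 0.8405 Ω.
Node voltage V_A = V_supply · R_p/(R_s + R_p) = 26.6 × 0.04438 = 1.180 V.
Branch current I = V_A/R_B = 1.180/1.38 = 0.8554 A.

I ≈ 0.855 A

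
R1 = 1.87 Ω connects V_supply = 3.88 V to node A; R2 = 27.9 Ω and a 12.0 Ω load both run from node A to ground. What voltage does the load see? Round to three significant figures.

V_out ≈ 3.17 V

First combine the lower leg with the load: R2 ‖ R_L = 8.391 Ω.
Now apply the divider: V_out = 3.88 × 0.8178 = 3.173 V.
(Unloaded it would be 3.64 V; the load pulls it down.)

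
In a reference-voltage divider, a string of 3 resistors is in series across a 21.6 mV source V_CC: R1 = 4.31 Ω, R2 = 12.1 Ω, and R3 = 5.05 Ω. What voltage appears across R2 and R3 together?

V ≈ 17.3 mV

Total series resistance ΣR = 4.31 + 12.1 + 5.05 = 21.46 Ω.
R_{R2..R3} = 12.1 + 5.05 = 17.15 Ω.
V = V_CC · R/ΣR = 21.6 × 0.7992 = 17.26 mV.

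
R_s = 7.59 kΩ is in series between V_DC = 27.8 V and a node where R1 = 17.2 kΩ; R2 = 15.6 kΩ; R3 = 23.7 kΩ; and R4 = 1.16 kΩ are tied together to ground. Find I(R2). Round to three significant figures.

I ≈ 0.203 mA

Combine the parallel branches: R_p = (1/17.2 + 1/15.6 + 1/23.7 + 1/1.16)⁻¹ = 0.9742 kΩ.
V_A by voltage divider: V_A = 27.8 × 0.9742/(7.59 + 0.9742) = 3.162 V.
I(R2) = V_A / R2 = 3.162/15.6 = 0.2027 mA.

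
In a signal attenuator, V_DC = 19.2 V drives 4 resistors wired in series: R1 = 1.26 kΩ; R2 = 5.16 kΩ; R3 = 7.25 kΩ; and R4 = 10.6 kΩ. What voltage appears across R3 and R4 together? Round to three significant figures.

V ≈ 14.1 V

ΣR = 1.26 + 5.16 + 7.25 + 10.6 = 24.27 kΩ.
R_{R3..R4} = 7.25 + 10.6 = 17.85 kΩ.
Voltage divider: V = V_DC · (17.85 / 24.27) = 19.2 × 0.7355 = 14.12 V.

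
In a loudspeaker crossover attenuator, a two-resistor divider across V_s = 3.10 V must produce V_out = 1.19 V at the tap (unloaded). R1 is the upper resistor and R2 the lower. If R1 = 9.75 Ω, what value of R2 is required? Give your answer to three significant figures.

R2 ≈ 6.07 Ω

V_out/V_s = R2/(R1+R2) = 0.3839.
Rearranging, R2 = R1·k/(1−k) = 9.75 × 0.6230 = 6.075 Ω.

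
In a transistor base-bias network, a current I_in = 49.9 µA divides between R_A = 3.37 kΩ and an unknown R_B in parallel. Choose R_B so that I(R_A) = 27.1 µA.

R_B ≈ 4.01 kΩ

Two-branch current divider: I_A = I_in · R_B/(R_A + R_B).
27.1/49.9 = R_B/(R_A + R_B) → R_B = R_A · (0.5431)/(1 − 0.5431) = 3.37 × 1.189 = 4.006 kΩ.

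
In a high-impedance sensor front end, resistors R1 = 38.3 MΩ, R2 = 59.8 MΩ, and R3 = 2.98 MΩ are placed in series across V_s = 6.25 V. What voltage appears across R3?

V ≈ 0.184 V

Series total: ΣR = 38.3 + 59.8 + 2.98 = 101.1 MΩ.
By the voltage-divider rule, V = 6.25 × 2.980/101.1 = 0.1843 V.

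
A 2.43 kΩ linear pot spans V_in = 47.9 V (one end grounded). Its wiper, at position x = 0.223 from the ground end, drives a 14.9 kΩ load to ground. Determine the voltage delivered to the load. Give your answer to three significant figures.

The pot divides into 1.888 kΩ above the wiper and 0.5419 kΩ below.
R_L loads the lower segment: effective lower R = 0.5229 kΩ.
Loaded-divider output: V_out = 47.9 × 0.2169 = 10.39 V.

V_out ≈ 10.4 V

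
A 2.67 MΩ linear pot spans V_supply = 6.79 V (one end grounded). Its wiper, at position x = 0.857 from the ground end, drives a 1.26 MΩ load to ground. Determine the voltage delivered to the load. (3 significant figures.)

V_out ≈ 4.62 V

The pot divides into 0.3818 MΩ above the wiper and 2.288 MΩ below.
Lower segment in parallel with the load: 2.288 ‖ 1.26 = 0.8126 MΩ.
Loaded-divider output: V_out = 6.79 × 0.6803 = 4.619 V.
(Unloaded: V_out = x·V_supply = 5.82 V.)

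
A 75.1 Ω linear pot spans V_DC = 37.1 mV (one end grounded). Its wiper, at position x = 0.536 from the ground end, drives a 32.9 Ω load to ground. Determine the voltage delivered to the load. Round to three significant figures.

Split the track: R_lower = x·R_p = 40.25 Ω, R_upper = (1−x)·R_p = 34.85 Ω.
Lower segment in parallel with the load: 40.25 ‖ 32.9 = 18.10 Ω.
V_out = 37.1 × 18.10/(34.85 + 18.10) = 12.68 mV.

V_out ≈ 12.7 mV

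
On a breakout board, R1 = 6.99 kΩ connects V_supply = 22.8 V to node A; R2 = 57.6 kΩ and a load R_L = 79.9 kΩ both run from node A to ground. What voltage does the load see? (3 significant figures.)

V_out ≈ 18.9 V

First combine the lower leg with the load: R2 ‖ R_L = 33.47 kΩ.
Now apply the divider: V_out = 22.8 × 0.8272 = 18.86 V.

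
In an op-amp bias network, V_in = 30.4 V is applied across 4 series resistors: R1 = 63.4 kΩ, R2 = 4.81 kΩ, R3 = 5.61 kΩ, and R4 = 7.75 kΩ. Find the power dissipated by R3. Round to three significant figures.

P ≈ 0.779 mW

ΣR = 81.57 kΩ → I = 30.4/81.57 = 0.3727 mA.
P(R3) = I²·R3 = (0.3727)² × 5.61 = 0.7792 mW.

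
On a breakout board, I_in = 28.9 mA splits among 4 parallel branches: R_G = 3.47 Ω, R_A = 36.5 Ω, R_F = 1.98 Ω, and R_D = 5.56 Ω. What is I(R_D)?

I ≈ 5.20 mA

Conductances: ΣG = 1/3.47 + 1/36.5 + 1/1.98 + 1/5.56 = 1.000 (1/Ω).
By the current-divider rule, I = I_in · G_k/ΣG = 28.9 × 0.1798 = 5.195 mA.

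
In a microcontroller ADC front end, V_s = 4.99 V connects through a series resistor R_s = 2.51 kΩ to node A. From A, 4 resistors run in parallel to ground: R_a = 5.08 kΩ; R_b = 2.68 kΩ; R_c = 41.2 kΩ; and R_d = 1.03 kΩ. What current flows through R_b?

Parallel bank: R_p = 1/(1/5.08 + 1/2.68 + 1/41.2 + 1/1.03) = 0.6389 kΩ.
V_A = 4.99 × 0.6389/3.149 = 1.012 V.
Branch current I = V_A/R_b = 1.012/2.68 = 0.3778 mA.

I ≈ 0.378 mA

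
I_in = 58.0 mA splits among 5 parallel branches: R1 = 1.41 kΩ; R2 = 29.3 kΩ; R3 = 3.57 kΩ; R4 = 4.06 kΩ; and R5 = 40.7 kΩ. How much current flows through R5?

Total conductance ΣG = 1/1.41 + 1/29.3 + 1/3.57 + 1/4.06 + 1/40.7 = 1.294 (units of 1/kΩ).
Current divider: I(R5) = I_in · G_k/ΣG = 58.0 × (0.02457/1.294) = 58.0 × 0.01898 = 1.101 mA.

I ≈ 1.10 mA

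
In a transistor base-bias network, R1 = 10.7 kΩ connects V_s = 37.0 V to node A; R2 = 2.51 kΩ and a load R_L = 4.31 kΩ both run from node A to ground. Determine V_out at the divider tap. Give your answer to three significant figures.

V_out ≈ 4.78 V

R2 ‖ R_L = (2.51 × 4.31)/(2.51 + 4.31) = 1.586 kΩ.
Then V_out = V_s · R2'/(R1 + R2') = 37.0 × 1.586/12.29 = 4.777 V.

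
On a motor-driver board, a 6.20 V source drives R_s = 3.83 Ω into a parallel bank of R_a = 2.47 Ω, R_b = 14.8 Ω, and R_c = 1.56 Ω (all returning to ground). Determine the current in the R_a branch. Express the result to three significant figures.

Parallel bank: R_p = 1/(1/2.47 + 1/14.8 + 1/1.56) = 0.8981 Ω.
V_A = 6.20 × 0.8981/4.728 = 1.178 V.
Branch current I = V_A/R_a = 1.178/2.47 = 0.4768 A.
(Check via current divider: I_total = 1.311 A; share G_k/ΣG = 0.3636 → same result.)

I ≈ 0.477 A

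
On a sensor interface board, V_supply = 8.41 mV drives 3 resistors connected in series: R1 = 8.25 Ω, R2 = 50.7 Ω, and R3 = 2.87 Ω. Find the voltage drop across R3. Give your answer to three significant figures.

V ≈ 0.390 mV

Total series resistance ΣR = 8.25 + 50.7 + 2.87 = 61.82 Ω.
Voltage divider: V = V_supply · (2.870 / 61.82) = 8.41 × 0.04643 = 0.3904 mV.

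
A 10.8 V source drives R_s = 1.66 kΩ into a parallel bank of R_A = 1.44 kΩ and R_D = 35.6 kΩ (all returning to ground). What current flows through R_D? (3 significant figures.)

I ≈ 0.138 mA

Combine the parallel branches: R_p = (1/1.44 + 1/35.6)⁻¹ = 1.384 kΩ.
V_A = 10.8 × 1.384/3.044 = 4.910 V.
Branch current I = V_A/R_D = 4.910/35.6 = 0.1379 mA.
(Equivalently: I_total = 3.548 mA, then current-divider fraction G_k/ΣG = 0.03888.)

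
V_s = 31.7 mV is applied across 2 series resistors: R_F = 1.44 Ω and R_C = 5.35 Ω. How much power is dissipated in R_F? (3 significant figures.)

Series current I = V_s/ΣR = 31.7/6.790 = 4.669 mA.
P = I²R = 21.80 × 1.44 = 31.39 µW.

P ≈ 31.4 µW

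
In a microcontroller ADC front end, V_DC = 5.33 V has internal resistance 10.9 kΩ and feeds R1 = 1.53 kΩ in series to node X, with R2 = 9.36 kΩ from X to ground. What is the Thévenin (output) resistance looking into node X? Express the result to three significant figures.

R_th ≈ 5.34 kΩ

R1' = 10.9 + 1.53 = 12.43 kΩ (source resistance + R1).
Looking into X with the source shorted: R_th = R1'·R2/(R1'+R2) = 12.43 × 9.36/21.79 = 5.339 kΩ.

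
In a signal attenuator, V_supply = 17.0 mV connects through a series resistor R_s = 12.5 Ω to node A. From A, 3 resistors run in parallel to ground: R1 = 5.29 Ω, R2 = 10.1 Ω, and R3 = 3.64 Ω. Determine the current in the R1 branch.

Parallel bank: R_p = 1/(1/5.29 + 1/10.1 + 1/3.64) = 1.777 Ω.
V_A = 17.0 × 1.777/14.28 = 2.116 mV.
I(R1) = V_A / R1 = 2.116/5.29 = 0.4000 mA.
(Equivalently: I_total = 1.191 mA, then current-divider fraction G_k/ΣG = 0.3359.)

I ≈ 0.400 mA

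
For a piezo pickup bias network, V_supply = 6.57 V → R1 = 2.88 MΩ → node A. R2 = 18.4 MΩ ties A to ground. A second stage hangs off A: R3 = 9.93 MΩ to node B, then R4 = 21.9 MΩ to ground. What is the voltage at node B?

Looking into the second stage from A: R3 + R4 = 31.83 MΩ appears in parallel with R2.
Effective lower resistance at A: R2 ‖ 31.83 = 11.66 MΩ.
So V_A = 6.57 × 0.8019 = 5.269 V.
V_B = V_A × 0.6880 = 3.625 V.

V_B ≈ 3.62 V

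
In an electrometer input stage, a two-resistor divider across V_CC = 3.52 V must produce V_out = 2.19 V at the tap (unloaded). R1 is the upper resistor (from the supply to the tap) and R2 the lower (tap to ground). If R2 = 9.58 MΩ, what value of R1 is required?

V_out/V_CC = R2/(R1+R2) = 0.6222.
So R1 = R2 · (V_CC/V_out − 1) = 9.58 × (3.52/2.19 − 1) = 9.58 × 0.6073 = 5.818 MΩ.

R1 ≈ 5.82 MΩ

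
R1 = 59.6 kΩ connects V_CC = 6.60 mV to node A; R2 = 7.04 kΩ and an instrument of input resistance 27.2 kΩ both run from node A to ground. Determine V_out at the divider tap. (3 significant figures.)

V_out ≈ 0.566 mV

R2 ‖ R_L = (7.04 × 27.2)/(7.04 + 27.2) = 5.593 kΩ.
Now apply the divider: V_out = 6.60 × 0.08578 = 0.5662 mV.
(Unloaded it would be 0.697 mV; the load pulls it down.)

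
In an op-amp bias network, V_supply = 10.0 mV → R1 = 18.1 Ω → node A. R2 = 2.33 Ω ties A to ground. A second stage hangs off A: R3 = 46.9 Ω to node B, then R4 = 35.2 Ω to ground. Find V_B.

The second stage (R3 + R4 = 82.10 Ω) loads node A in parallel with R2.
Effective lower resistance at A: R2 ‖ 82.10 = 2.266 Ω.
V_A = 10.0 × 2.266/(18.1 + 2.266) = 1.113 mV.
V_B = V_A × 0.4287 = 0.4770 mV.

V_B ≈ 0.477 mV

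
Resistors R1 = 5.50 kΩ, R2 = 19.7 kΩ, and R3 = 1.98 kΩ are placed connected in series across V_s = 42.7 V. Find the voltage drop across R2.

ΣR = 5.50 + 19.7 + 1.98 = 27.18 kΩ.
By the voltage-divider rule, V = 42.7 × 19.70/27.18 = 30.95 V.

V ≈ 30.9 V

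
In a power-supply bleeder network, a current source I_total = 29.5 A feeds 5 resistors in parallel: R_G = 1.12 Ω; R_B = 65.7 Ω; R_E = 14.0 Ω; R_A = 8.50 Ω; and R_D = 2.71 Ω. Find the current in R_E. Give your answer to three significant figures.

ΣG = 1/1.12 + 1/65.7 + 1/14.0 + 1/8.50 + 1/2.71 = 1.466.
By the current-divider rule, I = I_total · G_k/ΣG = 29.5 × 0.04872 = 1.437 A.

I ≈ 1.44 A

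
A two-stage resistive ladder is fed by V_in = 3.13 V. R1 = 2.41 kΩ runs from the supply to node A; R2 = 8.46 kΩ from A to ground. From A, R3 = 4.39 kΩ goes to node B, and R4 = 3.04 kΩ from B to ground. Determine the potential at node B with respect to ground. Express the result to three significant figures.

Looking into the second stage from A: R3 + R4 = 7.430 kΩ appears in parallel with R2.
R2 ‖ (R3+R4) = 3.956 kΩ.
First divider: V_A = V_in · 3.956/(2.41 + 3.956) = 1.945 V.
V_B = V_A × 0.4092 = 0.7958 V.

V_B ≈ 0.796 V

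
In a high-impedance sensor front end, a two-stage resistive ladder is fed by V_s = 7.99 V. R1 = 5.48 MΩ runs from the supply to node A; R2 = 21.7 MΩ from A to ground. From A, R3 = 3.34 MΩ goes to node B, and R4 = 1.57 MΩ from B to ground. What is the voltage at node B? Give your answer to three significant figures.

V_B ≈ 1.08 V

The second stage (R3 + R4 = 4.910 MΩ) loads node A in parallel with R2.
R2 ‖ (R3+R4) = 4.004 MΩ.
So V_A = 7.99 × 0.4222 = 3.373 V.
Then the unloaded second divider: V_B = V_A × R4/(R3+R4) = 3.373 × 0.3198 = 1.079 V.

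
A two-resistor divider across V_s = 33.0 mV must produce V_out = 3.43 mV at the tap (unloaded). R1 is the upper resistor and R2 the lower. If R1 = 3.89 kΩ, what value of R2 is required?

R2 ≈ 0.451 kΩ

V_out/V_s = R2/(R1+R2) = 0.1039.
So R2 = R1 · V_out/(V_s − V_out) = 3.89 × 3.43/(33.0 − 3.43) = 3.89 × 0.1160 = 0.4512 kΩ.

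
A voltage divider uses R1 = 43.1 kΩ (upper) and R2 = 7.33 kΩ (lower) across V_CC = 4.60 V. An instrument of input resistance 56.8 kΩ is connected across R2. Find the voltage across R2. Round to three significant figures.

First combine the lower leg with the load: R2 ‖ R_L = 6.492 kΩ.
Now apply the divider: V_out = 4.60 × 0.1309 = 0.6022 V.
(Unloaded it would be 0.669 V; the load pulls it down.)

V_out ≈ 0.602 V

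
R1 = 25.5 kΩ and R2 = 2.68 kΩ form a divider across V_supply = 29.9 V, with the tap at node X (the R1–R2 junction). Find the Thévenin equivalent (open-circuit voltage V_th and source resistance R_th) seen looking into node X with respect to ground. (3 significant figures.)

V_th ≈ 2.84 V, R_th ≈ 2.43 kΩ

With X open, the divider is unloaded: V_th = 29.9 × 2.68/28.18 = 2.844 V.
Looking into X with the source shorted: R_th = R1·R2/(R1+R2) = 25.50 × 2.68/28.18 = 2.425 kΩ.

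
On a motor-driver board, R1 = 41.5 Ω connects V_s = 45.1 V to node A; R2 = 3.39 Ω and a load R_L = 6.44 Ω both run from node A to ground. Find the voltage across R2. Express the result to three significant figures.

First combine the lower leg with the load: R2 ‖ R_L = 2.221 Ω.
Voltage divider with the loaded lower leg: V_out = 45.1 × 2.221/(41.5 + 2.221) = 45.1 × 0.05080 = 2.291 V.
(Unloaded it would be 3.41 V; the load pulls it down.)

V_out ≈ 2.29 V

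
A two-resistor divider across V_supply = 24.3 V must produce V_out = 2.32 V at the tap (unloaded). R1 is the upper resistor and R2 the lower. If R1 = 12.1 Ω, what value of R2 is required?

Required fraction k = V_out/V_supply = 0.09547.
Rearranging, R2 = R1·k/(1−k) = 12.1 × 0.1056 = 1.277 Ω.

R2 ≈ 1.28 Ω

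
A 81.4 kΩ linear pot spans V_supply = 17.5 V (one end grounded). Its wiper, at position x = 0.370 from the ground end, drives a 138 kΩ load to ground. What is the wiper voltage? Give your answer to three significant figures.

Split the track: R_lower = x·R_p = 30.12 kΩ, R_upper = (1−x)·R_p = 51.28 kΩ.
R_L loads the lower segment: effective lower R = 24.72 kΩ.
Loaded-divider output: V_out = 17.5 × 0.3253 = 5.692 V.

V_out ≈ 5.69 V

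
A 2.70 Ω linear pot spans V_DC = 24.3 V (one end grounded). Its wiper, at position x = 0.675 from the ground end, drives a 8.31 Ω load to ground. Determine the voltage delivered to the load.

V_out ≈ 15.3 V

Split the track: R_lower = x·R_p = 1.823 Ω, R_upper = (1−x)·R_p = 0.8775 Ω.
Lower segment in parallel with the load: 1.823 ‖ 8.31 = 1.495 Ω.
V_out = 24.3 × 1.495/(0.8775 + 1.495) = 15.31 V.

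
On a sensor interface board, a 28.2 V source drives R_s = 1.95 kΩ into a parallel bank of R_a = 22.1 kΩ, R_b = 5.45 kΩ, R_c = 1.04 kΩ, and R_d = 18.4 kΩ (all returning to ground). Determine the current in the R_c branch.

Parallel bank: R_p = 1/(1/22.1 + 1/5.45 + 1/1.04 + 1/18.4) = 0.8035 kΩ.
Node voltage V_A = V_DC · R_p/(R_s + R_p) = 28.2 × 0.2918 = 8.229 V.
I(R_c) = V_A / R_c = 8.229/1.04 = 7.912 mA.

I ≈ 7.91 mA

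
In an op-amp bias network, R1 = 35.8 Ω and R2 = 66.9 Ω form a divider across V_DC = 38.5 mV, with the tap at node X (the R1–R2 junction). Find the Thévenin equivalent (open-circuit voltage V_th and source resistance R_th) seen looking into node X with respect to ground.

V_th ≈ 25.1 mV, R_th ≈ 23.3 Ω

With X open, the divider is unloaded: V_th = 38.5 × 66.9/102.7 = 25.08 mV.
Looking into X with the source shorted: R_th = R1·R2/(R1+R2) = 35.80 × 66.9/102.7 = 23.32 Ω.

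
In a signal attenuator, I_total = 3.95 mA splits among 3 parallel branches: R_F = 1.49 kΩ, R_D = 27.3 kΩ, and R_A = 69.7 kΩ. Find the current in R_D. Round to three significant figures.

ΣG = 1/1.49 + 1/27.3 + 1/69.7 = 0.7221.
R_D takes the fraction G_k/ΣG = 0.03663/0.7221 = 0.05073, so I = 3.95 × 0.05073 = 0.2004 mA.

I ≈ 0.200 mA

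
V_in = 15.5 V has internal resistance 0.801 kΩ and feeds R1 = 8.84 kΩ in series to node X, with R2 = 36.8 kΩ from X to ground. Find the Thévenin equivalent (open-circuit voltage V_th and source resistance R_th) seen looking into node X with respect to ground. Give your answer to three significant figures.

V_th ≈ 12.3 V, R_th ≈ 7.64 kΩ

R1' = 0.801 + 8.84 = 9.641 kΩ (source resistance + R1).
Open-circuit (no load on X): V_th = V_in · R2/(R1' + R2) = 15.5 × 36.8/(9.641 + 36.8) = 12.28 V.
Looking into X with the source shorted: R_th = R1'·R2/(R1'+R2) = 9.641 × 36.8/46.44 = 7.640 kΩ.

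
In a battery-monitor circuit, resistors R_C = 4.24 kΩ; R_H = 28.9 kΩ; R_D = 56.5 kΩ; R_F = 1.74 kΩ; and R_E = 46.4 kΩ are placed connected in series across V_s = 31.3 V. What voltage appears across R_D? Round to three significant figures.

Total series resistance ΣR = 4.24 + 28.9 + 56.5 + 1.74 + 46.4 = 137.8 kΩ.
By the voltage-divider rule, V = 31.3 × 56.50/137.8 = 12.84 V.

V ≈ 12.8 V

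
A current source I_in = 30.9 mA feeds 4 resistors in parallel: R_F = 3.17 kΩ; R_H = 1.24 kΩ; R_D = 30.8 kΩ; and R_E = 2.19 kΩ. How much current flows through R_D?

I ≈ 0.623 mA

Total conductance ΣG = 1/3.17 + 1/1.24 + 1/30.8 + 1/2.19 = 1.611 (units of 1/kΩ).
R_D takes the fraction G_k/ΣG = 0.03247/1.611 = 0.02015, so I = 30.9 × 0.02015 = 0.6227 mA.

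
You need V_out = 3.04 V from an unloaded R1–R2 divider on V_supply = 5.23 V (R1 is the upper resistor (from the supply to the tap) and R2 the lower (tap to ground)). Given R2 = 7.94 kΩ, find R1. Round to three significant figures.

R1 ≈ 5.72 kΩ

Required fraction k = V_out/V_supply = 0.5813.
Rearranging, R1 = R2·(1−k)/k = 7.94 × 0.7204 = 5.720 kΩ.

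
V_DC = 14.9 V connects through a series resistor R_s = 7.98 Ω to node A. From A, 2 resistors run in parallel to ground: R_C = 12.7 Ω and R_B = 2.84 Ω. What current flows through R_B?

I ≈ 1.18 A

Combine the parallel branches: R_p = (1/12.7 + 1/2.84)⁻¹ = 2.321 Ω.
V_A = 14.9 × 2.321/10.30 = 3.357 V.
I(R_B) = V_A / R_B = 3.357/2.84 = 1.182 A.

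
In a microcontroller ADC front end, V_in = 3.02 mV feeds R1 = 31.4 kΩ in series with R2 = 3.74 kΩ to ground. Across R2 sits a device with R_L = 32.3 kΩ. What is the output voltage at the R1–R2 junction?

V_out ≈ 0.291 mV

R2 ‖ R_L = (3.74 × 32.3)/(3.74 + 32.3) = 3.352 kΩ.
Voltage divider with the loaded lower leg: V_out = 3.02 × 3.352/(31.4 + 3.352) = 3.02 × 0.09645 = 0.2913 mV.
(Unloaded it would be 0.321 mV; the load pulls it down.)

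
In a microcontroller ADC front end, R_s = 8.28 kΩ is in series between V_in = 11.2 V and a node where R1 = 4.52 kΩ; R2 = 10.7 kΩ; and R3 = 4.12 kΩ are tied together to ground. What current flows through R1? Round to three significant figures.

Combine the parallel branches: R_p = (1/4.52 + 1/10.7 + 1/4.12)⁻¹ = 1.794 kΩ.
V_A by voltage divider: V_A = 11.2 × 1.794/(8.28 + 1.794) = 1.995 V.
Branch current I = V_A/R1 = 1.995/4.52 = 0.4413 mA.
(Check via current divider: I_total = 1.112 mA; share G_k/ΣG = 0.3969 → same result.)

I ≈ 0.441 mA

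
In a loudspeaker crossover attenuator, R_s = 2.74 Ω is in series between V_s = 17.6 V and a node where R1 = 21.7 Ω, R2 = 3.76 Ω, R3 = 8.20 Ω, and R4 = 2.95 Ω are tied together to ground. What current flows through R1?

I ≈ 0.260 A

Combine the parallel branches: R_p = (1/21.7 + 1/3.76 + 1/8.20 + 1/2.95)⁻¹ = 1.294 Ω.
Node voltage V_A = V_s · R_p/(R_s + R_p) = 17.6 × 0.3207 = 5.645 V.
Branch current I = V_A/R1 = 5.645/21.7 = 0.2601 A.
(Equivalently: I_total = 4.363 A, then current-divider fraction G_k/ΣG = 0.05962.)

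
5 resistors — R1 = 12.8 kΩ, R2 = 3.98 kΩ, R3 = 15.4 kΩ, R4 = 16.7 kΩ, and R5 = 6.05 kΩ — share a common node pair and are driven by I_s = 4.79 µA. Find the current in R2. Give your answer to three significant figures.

Total conductance ΣG = 1/12.8 + 1/3.98 + 1/15.4 + 1/16.7 + 1/6.05 = 0.6195 (units of 1/kΩ).
R2 takes the fraction G_k/ΣG = 0.2513/0.6195 = 0.4056, so I = 4.79 × 0.4056 = 1.943 µA.

I ≈ 1.94 µA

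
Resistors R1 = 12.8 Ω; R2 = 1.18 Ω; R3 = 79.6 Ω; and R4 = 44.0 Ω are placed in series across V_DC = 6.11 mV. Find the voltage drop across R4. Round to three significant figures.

Total series resistance ΣR = 12.8 + 1.18 + 79.6 + 44.0 = 137.6 Ω.
V = V_DC · R/ΣR = 6.11 × 0.3198 = 1.954 mV.

V ≈ 1.95 mV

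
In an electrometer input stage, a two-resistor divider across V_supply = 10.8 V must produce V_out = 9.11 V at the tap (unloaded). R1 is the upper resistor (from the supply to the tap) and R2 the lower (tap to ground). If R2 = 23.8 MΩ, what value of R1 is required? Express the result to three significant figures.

R1 ≈ 4.42 MΩ

The divider ratio is R2/(R1+R2) = 9.11/10.8 = 0.8435.
R1 = R2·(1/k − 1) = 23.8 × 0.1855 = 4.415 MΩ.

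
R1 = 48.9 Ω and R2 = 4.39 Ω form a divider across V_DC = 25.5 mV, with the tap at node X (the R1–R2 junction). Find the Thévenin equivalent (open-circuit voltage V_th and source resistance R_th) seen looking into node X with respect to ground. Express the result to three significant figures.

Open-circuit (no load on X): V_th = V_DC · R2/(R1 + R2) = 25.5 × 4.39/(48.90 + 4.39) = 2.101 mV.
Zeroing V_DC shorts the top of R1 to ground, so R_th = R1 ‖ R2 = 4.028 Ω.

V_th ≈ 2.10 mV, R_th ≈ 4.03 Ω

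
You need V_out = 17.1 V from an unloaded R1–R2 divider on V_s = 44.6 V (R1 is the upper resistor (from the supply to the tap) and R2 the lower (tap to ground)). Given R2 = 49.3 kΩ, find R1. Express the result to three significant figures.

R1 ≈ 79.3 kΩ

V_out/V_s = R2/(R1+R2) = 0.3834.
Rearranging, R1 = R2·(1−k)/k = 49.3 × 1.608 = 79.28 kΩ.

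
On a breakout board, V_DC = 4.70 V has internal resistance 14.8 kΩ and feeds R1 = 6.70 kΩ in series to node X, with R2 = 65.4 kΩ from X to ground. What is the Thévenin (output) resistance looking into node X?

R1' = 14.8 + 6.70 = 21.50 kΩ (source resistance + R1).
With V_DC suppressed (replaced by a short), R_th = R1' ‖ R2 = (21.50 × 65.4)/(21.50 + 65.4) = 16.18 kΩ.

R_th ≈ 16.2 kΩ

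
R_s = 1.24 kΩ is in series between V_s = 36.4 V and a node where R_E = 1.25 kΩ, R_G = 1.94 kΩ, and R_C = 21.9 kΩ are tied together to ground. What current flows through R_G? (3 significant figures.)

I ≈ 6.98 mA

Combine the parallel branches: R_p = (1/1.25 + 1/1.94 + 1/21.9)⁻¹ = 0.7347 kΩ.
V_A = 36.4 × 0.7347/1.975 = 13.54 V.
I(R_G) = V_A / R_G = 13.54/1.94 = 6.981 mA.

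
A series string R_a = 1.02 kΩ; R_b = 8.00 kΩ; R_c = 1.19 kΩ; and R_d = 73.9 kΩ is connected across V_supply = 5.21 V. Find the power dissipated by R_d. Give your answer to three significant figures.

ΣR = 84.11 kΩ → I = 5.21/84.11 = 0.06194 mA.
P(R_d) = I²·R_d = (0.06194)² × 73.9 = 0.2835 mW.

P ≈ 0.284 mW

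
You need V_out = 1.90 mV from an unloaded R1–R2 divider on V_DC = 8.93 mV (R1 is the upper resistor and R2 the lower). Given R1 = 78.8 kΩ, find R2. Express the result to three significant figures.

Required fraction k = V_out/V_DC = 0.2128.
So R2 = R1 · V_out/(V_DC − V_out) = 78.8 × 1.90/(8.93 − 1.90) = 78.8 × 0.2703 = 21.30 kΩ.

R2 ≈ 21.3 kΩ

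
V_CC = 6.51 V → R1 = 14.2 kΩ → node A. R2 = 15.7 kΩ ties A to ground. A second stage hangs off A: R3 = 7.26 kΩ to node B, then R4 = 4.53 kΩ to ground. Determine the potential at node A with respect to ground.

V_A ≈ 2.09 V

Node A sees R2 in parallel with the series input of stage 2, R3 + R4 = 11.79 kΩ.
R2 ‖ (R3+R4) = 6.733 kΩ.
So V_A = 6.51 × 0.3217 = 2.094 V.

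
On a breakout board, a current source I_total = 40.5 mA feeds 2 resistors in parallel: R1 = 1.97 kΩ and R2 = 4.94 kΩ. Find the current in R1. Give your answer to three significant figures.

I ≈ 29.0 mA

With just two branches, the current splits inversely with resistance.
I(R1) = 40.5 × 4.94/(1.97 + 4.94) = 40.5 × 0.7149 = 28.95 mA.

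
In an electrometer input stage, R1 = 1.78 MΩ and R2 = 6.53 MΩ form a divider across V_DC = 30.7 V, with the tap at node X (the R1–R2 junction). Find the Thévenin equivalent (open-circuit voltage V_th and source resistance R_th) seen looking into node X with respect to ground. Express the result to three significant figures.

V_th ≈ 24.1 V, R_th ≈ 1.40 MΩ

Open-circuit (no load on X): V_th = V_DC · R2/(R1 + R2) = 30.7 × 6.53/(1.780 + 6.53) = 24.12 V.
Looking into X with the source shorted: R_th = R1·R2/(R1+R2) = 1.780 × 6.53/8.310 = 1.399 MΩ.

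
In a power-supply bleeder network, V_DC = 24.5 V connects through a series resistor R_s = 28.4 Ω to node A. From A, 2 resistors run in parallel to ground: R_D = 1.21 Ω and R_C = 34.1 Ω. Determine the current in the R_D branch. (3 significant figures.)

I ≈ 0.800 A

Equivalent of the parallel group: R_p = 1.169 Ω.
V_A = 24.5 × 1.169/29.57 = 0.9682 V.
I(R_D) = V_A / R_D = 0.9682/1.21 = 0.8002 A.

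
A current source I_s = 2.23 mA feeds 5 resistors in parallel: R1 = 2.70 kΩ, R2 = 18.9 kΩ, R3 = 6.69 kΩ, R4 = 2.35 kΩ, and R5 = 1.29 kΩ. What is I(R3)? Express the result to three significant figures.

I ≈ 0.188 mA

Total conductance ΣG = 1/2.70 + 1/18.9 + 1/6.69 + 1/2.35 + 1/1.29 = 1.773 (units of 1/kΩ).
Current divider: I(R3) = I_s · G_k/ΣG = 2.23 × (0.1495/1.773) = 2.23 × 0.08428 = 0.1880 mA.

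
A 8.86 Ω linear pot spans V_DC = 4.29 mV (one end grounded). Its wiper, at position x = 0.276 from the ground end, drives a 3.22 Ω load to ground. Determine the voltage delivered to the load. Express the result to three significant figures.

Lower segment x·R_p = 2.445 Ω; upper segment (1−x)·R_p = 6.415 Ω.
Lower segment in parallel with the load: 2.445 ‖ 3.22 = 1.390 Ω.
V_out = 4.29 × 1.390/(6.415 + 1.390) = 0.7640 mV.

V_out ≈ 0.764 mV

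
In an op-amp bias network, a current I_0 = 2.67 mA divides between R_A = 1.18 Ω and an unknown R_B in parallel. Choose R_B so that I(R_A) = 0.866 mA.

R_B ≈ 0.566 Ω

Two-branch current divider: I_A = I_0 · R_B/(R_A + R_B).
With f = 0.3243, R_B = R_A · f/(1−f) = 1.18 × 0.4800 = 0.5665 Ω.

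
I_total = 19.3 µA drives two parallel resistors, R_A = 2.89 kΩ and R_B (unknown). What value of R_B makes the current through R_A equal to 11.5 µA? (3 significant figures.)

Two-branch current divider: I_A = I_total · R_B/(R_A + R_B).
With f = 0.5959, R_B = R_A · f/(1−f) = 2.89 × 1.474 = 4.261 kΩ.

R_B ≈ 4.26 kΩ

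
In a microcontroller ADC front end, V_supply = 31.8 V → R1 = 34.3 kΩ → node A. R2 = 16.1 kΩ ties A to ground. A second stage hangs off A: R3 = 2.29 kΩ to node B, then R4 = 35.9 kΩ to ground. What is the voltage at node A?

V_A ≈ 7.89 V

Node A sees R2 in parallel with the series input of stage 2, R3 + R4 = 38.19 kΩ.
Effective lower resistance at A: R2 ‖ 38.19 = 11.33 kΩ.
So V_A = 31.8 × 0.2482 = 7.894 V.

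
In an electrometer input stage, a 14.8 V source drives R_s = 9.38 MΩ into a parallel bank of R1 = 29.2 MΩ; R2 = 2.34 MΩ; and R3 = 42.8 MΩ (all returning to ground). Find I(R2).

Parallel bank: R_p = 1/(1/29.2 + 1/2.34 + 1/42.8) = 2.062 MΩ.
V_A = 14.8 × 2.062/11.44 = 2.667 V.
Branch current I = V_A/R2 = 2.667/2.34 = 1.140 µA.
(Equivalently: I_total = 1.293 µA, then current-divider fraction G_k/ΣG = 0.8812.)

I ≈ 1.14 µA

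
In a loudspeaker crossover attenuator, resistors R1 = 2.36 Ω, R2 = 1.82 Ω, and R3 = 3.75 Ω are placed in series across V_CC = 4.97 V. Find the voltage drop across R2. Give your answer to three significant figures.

Series total: ΣR = 2.36 + 1.82 + 3.75 = 7.930 Ω.
Voltage divider: V = V_CC · (1.820 / 7.930) = 4.97 × 0.2295 = 1.141 V.

V ≈ 1.14 V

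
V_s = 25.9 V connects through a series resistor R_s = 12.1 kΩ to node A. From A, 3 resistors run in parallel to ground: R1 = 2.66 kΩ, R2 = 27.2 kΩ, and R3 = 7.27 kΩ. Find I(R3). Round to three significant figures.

I ≈ 0.465 mA

Equivalent of the parallel group: R_p = 1.817 kΩ.
V_A by voltage divider: V_A = 25.9 × 1.817/(12.1 + 1.817) = 3.382 V.
Branch current I = V_A/R3 = 3.382/7.27 = 0.4652 mA.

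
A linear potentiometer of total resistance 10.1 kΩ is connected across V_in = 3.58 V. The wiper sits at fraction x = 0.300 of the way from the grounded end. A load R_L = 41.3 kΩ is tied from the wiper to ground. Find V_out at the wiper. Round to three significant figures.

Split the track: R_lower = x·R_p = 3.030 kΩ, R_upper = (1−x)·R_p = 7.070 kΩ.
Lower segment in parallel with the load: 3.030 ‖ 41.3 = 2.823 kΩ.
Loaded-divider output: V_out = 3.58 × 0.2853 = 1.022 V.

V_out ≈ 1.02 V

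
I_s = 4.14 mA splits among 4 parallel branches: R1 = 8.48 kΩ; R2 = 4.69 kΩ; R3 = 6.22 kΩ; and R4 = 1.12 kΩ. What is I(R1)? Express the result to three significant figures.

I ≈ 0.353 mA

Total conductance ΣG = 1/8.48 + 1/4.69 + 1/6.22 + 1/1.12 = 1.385 (units of 1/kΩ).
By the current-divider rule, I = I_s · G_k/ΣG = 4.14 × 0.08516 = 0.3526 mA.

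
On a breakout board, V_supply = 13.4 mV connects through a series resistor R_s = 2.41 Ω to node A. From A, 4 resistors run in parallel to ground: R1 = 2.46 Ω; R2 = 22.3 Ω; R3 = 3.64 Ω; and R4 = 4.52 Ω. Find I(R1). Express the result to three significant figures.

I ≈ 1.66 mA

Equivalent of the parallel group: R_p = 1.056 Ω.
Node voltage V_A = V_supply · R_p/(R_s + R_p) = 13.4 × 0.3046 = 4.082 mV.
Branch current I = V_A/R1 = 4.082/2.46 = 1.659 mA.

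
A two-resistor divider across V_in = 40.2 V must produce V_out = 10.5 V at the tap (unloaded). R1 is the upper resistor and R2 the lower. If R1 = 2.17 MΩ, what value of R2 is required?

V_out/V_in = R2/(R1+R2) = 0.2612.
Rearranging, R2 = R1·k/(1−k) = 2.17 × 0.3535 = 0.7672 MΩ.

R2 ≈ 0.767 MΩ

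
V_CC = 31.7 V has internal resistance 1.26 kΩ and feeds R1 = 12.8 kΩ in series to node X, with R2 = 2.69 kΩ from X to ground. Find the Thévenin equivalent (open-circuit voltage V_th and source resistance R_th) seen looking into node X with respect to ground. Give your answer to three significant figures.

V_th ≈ 5.09 V, R_th ≈ 2.26 kΩ

R1' = 1.26 + 12.8 = 14.06 kΩ (source resistance + R1).
With X open, the divider is unloaded: V_th = 31.7 × 2.69/16.75 = 5.091 V.
Zeroing V_CC shorts the top of R1' to ground, so R_th = R1' ‖ R2 = 2.258 kΩ.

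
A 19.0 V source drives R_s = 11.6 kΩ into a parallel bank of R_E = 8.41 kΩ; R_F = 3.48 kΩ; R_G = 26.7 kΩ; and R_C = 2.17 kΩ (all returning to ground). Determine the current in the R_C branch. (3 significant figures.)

Equivalent of the parallel group: R_p = 1.106 kΩ.
V_A = 19.0 × 1.106/12.71 = 1.653 V.
Branch current I = V_A/R_C = 1.653/2.17 = 0.7619 mA.
(Check via current divider: I_total = 1.495 mA; share G_k/ΣG = 0.5095 → same result.)

I ≈ 0.762 mA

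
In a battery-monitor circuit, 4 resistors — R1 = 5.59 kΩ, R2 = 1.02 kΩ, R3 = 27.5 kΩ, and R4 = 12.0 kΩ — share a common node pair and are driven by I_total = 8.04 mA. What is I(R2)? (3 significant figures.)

I ≈ 6.16 mA

ΣG = 1/5.59 + 1/1.02 + 1/27.5 + 1/12.0 = 1.279.
Current divider: I(R2) = I_total · G_k/ΣG = 8.04 × (0.9804/1.279) = 8.04 × 0.7665 = 6.163 mA.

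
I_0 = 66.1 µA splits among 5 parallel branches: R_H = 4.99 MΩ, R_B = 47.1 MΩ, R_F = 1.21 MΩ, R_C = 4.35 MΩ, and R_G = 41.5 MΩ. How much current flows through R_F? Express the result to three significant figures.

I ≈ 42.0 µA

ΣG = 1/4.99 + 1/47.1 + 1/1.21 + 1/4.35 + 1/41.5 = 1.302.
Current divider: I(R_F) = I_0 · G_k/ΣG = 66.1 × (0.8264/1.302) = 66.1 × 0.6347 = 41.96 µA.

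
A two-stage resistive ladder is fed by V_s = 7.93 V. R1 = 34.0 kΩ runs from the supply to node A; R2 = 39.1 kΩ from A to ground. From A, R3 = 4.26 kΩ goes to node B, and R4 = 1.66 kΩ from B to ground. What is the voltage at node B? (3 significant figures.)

Looking into the second stage from A: R3 + R4 = 5.920 kΩ appears in parallel with R2.
Effective lower resistance at A: R2 ‖ 5.920 = 5.142 kΩ.
First divider: V_A = V_s · 5.142/(34.0 + 5.142) = 1.042 V.
V_B = V_A × 0.2804 = 0.2921 V.

V_B ≈ 0.292 V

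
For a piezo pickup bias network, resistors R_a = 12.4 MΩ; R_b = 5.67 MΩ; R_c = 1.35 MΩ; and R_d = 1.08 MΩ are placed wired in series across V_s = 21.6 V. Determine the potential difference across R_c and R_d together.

V ≈ 2.56 V

ΣR = 12.4 + 5.67 + 1.35 + 1.08 = 20.50 MΩ.
R_{R_c..R_d} = 1.35 + 1.08 = 2.430 MΩ.
V = V_s · R/ΣR = 21.6 × 0.1185 = 2.560 V.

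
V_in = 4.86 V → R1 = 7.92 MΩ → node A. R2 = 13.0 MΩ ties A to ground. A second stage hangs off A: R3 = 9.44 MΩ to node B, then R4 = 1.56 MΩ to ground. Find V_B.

The second stage (R3 + R4 = 11.00 MΩ) loads node A in parallel with R2.
R2 ‖ (R3+R4) = 5.958 MΩ.
So V_A = 4.86 × 0.4293 = 2.087 V.
Then the unloaded second divider: V_B = V_A × R4/(R3+R4) = 2.087 × 0.1418 = 0.2959 V.

V_B ≈ 0.296 V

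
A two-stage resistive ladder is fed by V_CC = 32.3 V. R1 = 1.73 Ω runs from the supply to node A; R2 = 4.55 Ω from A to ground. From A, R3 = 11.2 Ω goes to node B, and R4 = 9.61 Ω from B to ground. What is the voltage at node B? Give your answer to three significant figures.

Looking into the second stage from A: R3 + R4 = 20.81 Ω appears in parallel with R2.
R2 ‖ (R3+R4) = 3.734 Ω.
V_A = 32.3 × 3.734/(1.73 + 3.734) = 22.07 V.
Then the unloaded second divider: V_B = V_A × R4/(R3+R4) = 22.07 × 0.4618 = 10.19 V.

V_B ≈ 10.2 V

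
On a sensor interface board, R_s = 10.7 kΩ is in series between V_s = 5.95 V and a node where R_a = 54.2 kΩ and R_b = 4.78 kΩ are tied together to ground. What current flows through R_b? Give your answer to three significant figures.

Parallel bank: R_p = 1/(1/54.2 + 1/4.78) = 4.393 kΩ.
Node voltage V_A = V_s · R_p/(R_s + R_p) = 5.95 × 0.2910 = 1.732 V.
I(R_b) = V_A / R_b = 1.732/4.78 = 0.3623 mA.

I ≈ 0.362 mA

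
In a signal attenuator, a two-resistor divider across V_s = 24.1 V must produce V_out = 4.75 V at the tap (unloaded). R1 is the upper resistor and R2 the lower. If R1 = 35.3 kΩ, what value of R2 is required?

R2 ≈ 8.67 kΩ

The divider ratio is R2/(R1+R2) = 4.75/24.1 = 0.1971.
So R2 = R1 · V_out/(V_s − V_out) = 35.3 × 4.75/(24.1 − 4.75) = 35.3 × 0.2455 = 8.665 kΩ.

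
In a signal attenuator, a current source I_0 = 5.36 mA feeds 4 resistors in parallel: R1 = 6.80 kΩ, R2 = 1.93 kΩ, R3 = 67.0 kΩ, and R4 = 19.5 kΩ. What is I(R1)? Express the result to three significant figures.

I ≈ 1.08 mA

Total conductance ΣG = 1/6.80 + 1/1.93 + 1/67.0 + 1/19.5 = 0.7314 (units of 1/kΩ).
Current divider: I(R1) = I_0 · G_k/ΣG = 5.36 × (0.1471/0.7314) = 5.36 × 0.2011 = 1.078 mA.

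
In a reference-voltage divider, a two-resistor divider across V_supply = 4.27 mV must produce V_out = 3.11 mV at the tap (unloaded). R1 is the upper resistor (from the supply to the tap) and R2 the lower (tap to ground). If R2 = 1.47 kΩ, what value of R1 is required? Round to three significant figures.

R1 ≈ 0.548 kΩ

Required fraction k = V_out/V_supply = 0.7283.
So R1 = R2 · (V_supply/V_out − 1) = 1.47 × (4.27/3.11 − 1) = 1.47 × 0.3730 = 0.5483 kΩ.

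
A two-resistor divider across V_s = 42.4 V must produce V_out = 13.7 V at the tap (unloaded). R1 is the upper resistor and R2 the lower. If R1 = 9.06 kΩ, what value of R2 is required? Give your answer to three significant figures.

R2 ≈ 4.32 kΩ

The divider ratio is R2/(R1+R2) = 13.7/42.4 = 0.3231.
So R2 = R1 · V_out/(V_s − V_out) = 9.06 × 13.7/(42.4 − 13.7) = 9.06 × 0.4774 = 4.325 kΩ.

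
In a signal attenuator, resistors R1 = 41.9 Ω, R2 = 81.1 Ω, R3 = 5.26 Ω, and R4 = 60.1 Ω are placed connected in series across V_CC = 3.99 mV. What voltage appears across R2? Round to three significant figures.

Series total: ΣR = 41.9 + 81.1 + 5.26 + 60.1 = 188.4 Ω.
Voltage divider: V = V_CC · (81.10 / 188.4) = 3.99 × 0.4306 = 1.718 mV.

V ≈ 1.72 mV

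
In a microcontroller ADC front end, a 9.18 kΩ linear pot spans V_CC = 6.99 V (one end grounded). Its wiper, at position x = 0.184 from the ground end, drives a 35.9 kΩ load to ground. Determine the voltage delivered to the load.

V_out ≈ 1.24 V

Split the track: R_lower = x·R_p = 1.689 kΩ, R_upper = (1−x)·R_p = 7.491 kΩ.
R_L loads the lower segment: effective lower R = 1.613 kΩ.
Loaded-divider output: V_out = 6.99 × 0.1772 = 1.239 V.
(Unloaded: V_out = x·V_CC = 1.29 V.)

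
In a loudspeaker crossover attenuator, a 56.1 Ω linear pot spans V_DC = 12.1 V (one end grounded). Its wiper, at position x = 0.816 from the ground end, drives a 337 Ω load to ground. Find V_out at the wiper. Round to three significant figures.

Lower segment x·R_p = 45.78 Ω; upper segment (1−x)·R_p = 10.32 Ω.
(x·R_p) ‖ R_L = 40.30 Ω.
Loaded-divider output: V_out = 12.1 × 0.7961 = 9.633 V.

V_out ≈ 9.63 V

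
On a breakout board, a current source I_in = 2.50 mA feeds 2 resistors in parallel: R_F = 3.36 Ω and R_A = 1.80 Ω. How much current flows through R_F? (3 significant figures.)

For two parallel branches, I_k = I_in · (other R)/(sum of R).
So I = 2.50 × 1.80/5.160 = 0.8721 mA.

I ≈ 0.872 mA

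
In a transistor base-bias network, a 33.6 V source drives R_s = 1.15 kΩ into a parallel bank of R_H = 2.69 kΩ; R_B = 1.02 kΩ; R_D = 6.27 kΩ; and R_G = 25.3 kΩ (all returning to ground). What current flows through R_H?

Parallel bank: R_p = 1/(1/2.69 + 1/1.02 + 1/6.27 + 1/25.3) = 0.6447 kΩ.
V_A by voltage divider: V_A = 33.6 × 0.6447/(1.15 + 0.6447) = 12.07 V.
I(R_H) = V_A / R_H = 12.07/2.69 = 4.487 mA.

I ≈ 4.49 mA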